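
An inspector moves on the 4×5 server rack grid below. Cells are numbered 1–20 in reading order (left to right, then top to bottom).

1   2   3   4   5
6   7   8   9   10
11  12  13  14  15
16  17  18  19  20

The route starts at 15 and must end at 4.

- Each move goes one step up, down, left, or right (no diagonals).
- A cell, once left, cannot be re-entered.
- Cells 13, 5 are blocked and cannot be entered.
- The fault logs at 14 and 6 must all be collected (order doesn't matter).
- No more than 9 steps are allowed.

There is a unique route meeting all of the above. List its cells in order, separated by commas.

15, 14, 9, 8, 7, 6, 1, 2, 3, 4

The 9-move cap with required stops at 14, 6 leaves no slack for detours.
Route from 15: left to 14, up to 9, 3× left (reaching 6), up to 1, 3× right (reaching 4) — 9 moves in all.
Check: all required cells visited; 9 ≤ 9 moves.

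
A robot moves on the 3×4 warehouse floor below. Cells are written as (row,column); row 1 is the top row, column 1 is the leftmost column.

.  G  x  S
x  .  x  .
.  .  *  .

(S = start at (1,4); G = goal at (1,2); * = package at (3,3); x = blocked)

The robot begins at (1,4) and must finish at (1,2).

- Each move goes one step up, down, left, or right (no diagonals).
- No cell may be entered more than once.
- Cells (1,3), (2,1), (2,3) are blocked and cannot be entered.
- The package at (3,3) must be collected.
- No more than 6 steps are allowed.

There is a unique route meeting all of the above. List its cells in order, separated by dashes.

The budget equals the shortest possible length, so every move has to be on a shortest route through the required cells.
Route from (1,4): down 2 to (3,4), left 2 to (3,2), up 2 to (1,2) — 6 moves in all.
Check: all required cells visited; 6 ≤ 6 moves.

(1,4) - (2,4) - (3,4) - (3,3) - (3,2) - (2,2) - (1,2)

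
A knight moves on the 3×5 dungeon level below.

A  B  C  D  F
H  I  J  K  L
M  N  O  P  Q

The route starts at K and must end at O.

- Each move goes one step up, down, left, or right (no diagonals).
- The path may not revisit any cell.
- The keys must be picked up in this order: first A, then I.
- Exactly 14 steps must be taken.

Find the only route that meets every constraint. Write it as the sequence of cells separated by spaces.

K P Q L F D C B A H M N I J O

The waypoints must appear in the order A, I, with no cell reused.
Route from K: down to P, right to Q, 2× up (reaching F), 4× left (reaching A), 2× down (reaching M), right to N, up to I, right to J, down to O — 14 moves in all.
Check: order respected (A at step 8, I at step 12); 14 moves as required.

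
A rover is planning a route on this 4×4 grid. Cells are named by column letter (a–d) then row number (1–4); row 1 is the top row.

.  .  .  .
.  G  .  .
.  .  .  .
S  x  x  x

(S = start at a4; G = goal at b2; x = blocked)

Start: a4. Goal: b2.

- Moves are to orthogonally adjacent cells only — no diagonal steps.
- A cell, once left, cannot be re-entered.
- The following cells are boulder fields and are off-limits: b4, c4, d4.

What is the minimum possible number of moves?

3

The Manhattan distance from a4 to b2 is |4−2| + |1−2| = 3, so at least 3 moves are needed.
A route of 3 moves achieves this: a4 → a3 → a2 → b2.
Since 3 matches the lower bound, it is optimal.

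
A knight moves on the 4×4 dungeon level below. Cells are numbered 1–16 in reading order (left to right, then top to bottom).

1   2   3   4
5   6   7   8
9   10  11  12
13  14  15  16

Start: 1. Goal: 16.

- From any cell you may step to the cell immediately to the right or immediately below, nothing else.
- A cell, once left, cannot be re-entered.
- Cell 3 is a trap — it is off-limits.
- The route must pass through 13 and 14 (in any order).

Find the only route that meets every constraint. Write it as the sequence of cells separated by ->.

Moves only go right or down, so the column and row indices never decrease.
Route from 1: 3× down (reaching 13), 3× right (reaching 16) — 6 moves in all.
Check: all required cells visited.

1 -> 5 -> 9 -> 13 -> 14 -> 15 -> 16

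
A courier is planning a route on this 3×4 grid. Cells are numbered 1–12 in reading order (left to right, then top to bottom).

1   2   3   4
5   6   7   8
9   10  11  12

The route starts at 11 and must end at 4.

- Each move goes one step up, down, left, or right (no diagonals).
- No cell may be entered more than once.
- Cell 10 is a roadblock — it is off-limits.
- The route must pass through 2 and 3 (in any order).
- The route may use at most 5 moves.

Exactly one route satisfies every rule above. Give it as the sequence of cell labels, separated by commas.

11, 7, 6, 2, 3, 4

Any route must reach 2 and 3 and still end at 4 within 5 moves, so the order of the required stops is forced.
Route from 11: up to 7, left to 6, up to 2, 2× right (reaching 4) — 5 moves in all.
Check: all required cells visited; 5 ≤ 5 moves.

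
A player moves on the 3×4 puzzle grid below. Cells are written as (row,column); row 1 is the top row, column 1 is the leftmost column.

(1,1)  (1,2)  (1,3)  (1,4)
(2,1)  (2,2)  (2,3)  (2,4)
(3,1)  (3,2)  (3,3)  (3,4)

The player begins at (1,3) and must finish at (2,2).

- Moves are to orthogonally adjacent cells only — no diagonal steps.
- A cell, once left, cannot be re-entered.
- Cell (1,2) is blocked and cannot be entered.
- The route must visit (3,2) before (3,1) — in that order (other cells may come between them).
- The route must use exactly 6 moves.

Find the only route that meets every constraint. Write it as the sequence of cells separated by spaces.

The waypoints must appear in the order (3,2), (3,1), with no cell reused.
Route from (1,3): down 2 to (3,3), left 2 to (3,1), up 1 to (2,1), right 1 to (2,2) — 6 moves in all.
Check: order respected ((3,2) at step 3, (3,1) at step 4); 6 moves as required.

(1,3) (2,3) (3,3) (3,2) (3,1) (2,1) (2,2)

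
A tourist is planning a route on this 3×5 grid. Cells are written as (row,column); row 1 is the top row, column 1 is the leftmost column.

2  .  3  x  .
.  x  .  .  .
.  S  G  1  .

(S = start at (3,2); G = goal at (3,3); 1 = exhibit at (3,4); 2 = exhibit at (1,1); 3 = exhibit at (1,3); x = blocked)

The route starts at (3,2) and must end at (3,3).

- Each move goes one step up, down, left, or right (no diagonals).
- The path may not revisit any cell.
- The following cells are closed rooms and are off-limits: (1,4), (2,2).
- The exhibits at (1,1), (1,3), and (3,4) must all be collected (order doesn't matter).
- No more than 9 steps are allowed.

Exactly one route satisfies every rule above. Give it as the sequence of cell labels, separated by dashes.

The budget equals the shortest possible length, so every move has to be on a shortest route through the required cells.
Route from (3,2): left to (3,1), 2× up (reaching (1,1)), 2× right (reaching (1,3)), down to (2,3), right to (2,4), down to (3,4), left to (3,3) — 9 moves in all.
Check: all required cells visited; 9 ≤ 9 moves.

(3,2) - (3,1) - (2,1) - (1,1) - (1,2) - (1,3) - (2,3) - (2,4) - (3,4) - (3,3)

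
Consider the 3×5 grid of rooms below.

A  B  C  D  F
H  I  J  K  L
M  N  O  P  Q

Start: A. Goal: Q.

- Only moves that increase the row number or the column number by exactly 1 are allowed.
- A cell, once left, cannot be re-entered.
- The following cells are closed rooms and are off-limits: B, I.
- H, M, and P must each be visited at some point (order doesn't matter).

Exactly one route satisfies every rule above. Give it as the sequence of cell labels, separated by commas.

Moves only go right or down, so the column and row indices never decrease.
Route from A: 2× down (reaching M), 4× right (reaching Q) — 6 moves in all.
Check: all required cells visited.

A, H, M, N, O, P, Q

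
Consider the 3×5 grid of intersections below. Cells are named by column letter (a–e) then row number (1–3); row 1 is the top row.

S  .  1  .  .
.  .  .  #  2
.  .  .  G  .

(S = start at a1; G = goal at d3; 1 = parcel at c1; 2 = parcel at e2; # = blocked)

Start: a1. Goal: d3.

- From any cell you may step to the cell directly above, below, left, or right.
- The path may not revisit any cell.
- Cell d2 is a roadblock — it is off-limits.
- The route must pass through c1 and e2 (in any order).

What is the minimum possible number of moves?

Any route passes through c1 and e2 in some order between a1 and d3. Summing Manhattan distances along each leg and taking the cheapest ordering (a1 → c1 → e2 → d3) gives a lower bound of 2 + 3 + 2 = 7 moves.
A route of 7 moves achieves this: a1 → b1 → c1 → d1 → e1 → e2 → e3 → d3.
Since 7 matches the lower bound, it is optimal.

7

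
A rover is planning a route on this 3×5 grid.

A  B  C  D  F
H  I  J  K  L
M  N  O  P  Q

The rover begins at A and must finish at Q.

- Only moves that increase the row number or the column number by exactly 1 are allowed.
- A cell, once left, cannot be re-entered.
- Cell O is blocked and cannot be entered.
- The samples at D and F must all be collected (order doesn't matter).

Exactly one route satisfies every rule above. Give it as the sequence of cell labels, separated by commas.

Moves only go right or down, so the column and row indices never decrease.
Route from A: right 4 to F, down 2 to Q — 6 moves in all.
Check: all required cells visited.

A, B, C, D, F, L, Q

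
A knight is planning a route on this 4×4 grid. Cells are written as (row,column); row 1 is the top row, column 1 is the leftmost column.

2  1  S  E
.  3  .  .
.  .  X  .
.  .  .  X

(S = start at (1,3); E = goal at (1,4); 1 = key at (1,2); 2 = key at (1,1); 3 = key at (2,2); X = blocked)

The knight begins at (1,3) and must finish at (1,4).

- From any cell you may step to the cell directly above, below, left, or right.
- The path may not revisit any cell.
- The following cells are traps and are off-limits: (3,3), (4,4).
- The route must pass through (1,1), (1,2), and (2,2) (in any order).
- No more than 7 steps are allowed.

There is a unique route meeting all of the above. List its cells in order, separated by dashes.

(1,3) - (1,2) - (1,1) - (2,1) - (2,2) - (2,3) - (2,4) - (1,4)

The 7-move cap with required stops at (1,1), (1,2), (2,2) leaves no slack for detours.
Route from (1,3): left 2 to (1,1), down 1 to (2,1), right 3 to (2,4), up 1 to (1,4) — 7 moves in all.
Check: all required cells visited; 7 ≤ 7 moves.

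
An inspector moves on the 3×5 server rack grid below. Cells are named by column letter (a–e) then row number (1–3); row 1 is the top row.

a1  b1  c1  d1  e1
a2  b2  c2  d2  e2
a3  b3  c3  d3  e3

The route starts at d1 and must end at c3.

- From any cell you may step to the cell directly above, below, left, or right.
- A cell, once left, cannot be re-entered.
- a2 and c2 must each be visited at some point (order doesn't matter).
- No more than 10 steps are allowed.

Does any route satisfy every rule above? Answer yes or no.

yes

One route that works: d1 → d2 → c2 → b2 → a2 → a3 → b3 → c3.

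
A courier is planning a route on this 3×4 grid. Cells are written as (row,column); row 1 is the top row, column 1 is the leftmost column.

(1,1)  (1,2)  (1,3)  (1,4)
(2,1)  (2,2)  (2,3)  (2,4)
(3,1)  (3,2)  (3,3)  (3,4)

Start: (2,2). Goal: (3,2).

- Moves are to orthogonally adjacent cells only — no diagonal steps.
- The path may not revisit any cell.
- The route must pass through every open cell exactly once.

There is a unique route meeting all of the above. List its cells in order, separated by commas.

(2,2), (2,3), (3,3), (3,4), (2,4), (1,4), (1,3), (1,2), (1,1), (2,1), (3,1), (3,2)

Need to visit all 12 open cells exactly once, starting at (2,2) and ending at (3,2).
Route from (2,2): right to (2,3), down to (3,3), right to (3,4), 2× up (reaching (1,4)), 3× left (reaching (1,1)), 2× down (reaching (3,1)), right to (3,2) — 11 moves in all.
Check: all 12 open cells covered.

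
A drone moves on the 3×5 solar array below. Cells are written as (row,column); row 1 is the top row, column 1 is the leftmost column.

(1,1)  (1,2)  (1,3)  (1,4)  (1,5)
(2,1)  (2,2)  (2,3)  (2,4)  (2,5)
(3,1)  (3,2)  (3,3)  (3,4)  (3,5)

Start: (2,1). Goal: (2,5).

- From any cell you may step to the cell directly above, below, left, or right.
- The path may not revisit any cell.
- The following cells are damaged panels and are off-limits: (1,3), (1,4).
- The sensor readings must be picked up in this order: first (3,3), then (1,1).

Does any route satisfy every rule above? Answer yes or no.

no

Ignoring the required order, 6 revisit-free routes from (2,1) to (2,5) pass through all of (3,3) and (1,1); the waypoint orders that occur are (1,1) → (3,3) (6) — never (3,3) → (1,1).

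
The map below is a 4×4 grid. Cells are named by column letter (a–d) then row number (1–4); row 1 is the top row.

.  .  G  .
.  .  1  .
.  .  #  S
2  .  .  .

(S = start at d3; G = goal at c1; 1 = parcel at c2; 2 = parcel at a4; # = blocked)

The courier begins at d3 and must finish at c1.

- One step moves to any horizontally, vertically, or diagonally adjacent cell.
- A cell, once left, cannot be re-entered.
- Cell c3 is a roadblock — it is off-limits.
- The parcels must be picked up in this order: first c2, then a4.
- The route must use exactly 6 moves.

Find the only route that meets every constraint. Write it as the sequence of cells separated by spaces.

The waypoints must appear in the order c2, a4, with no cell reused.
Route from d3: up-left to c2, 2× down-left (reaching a4), up to a3, 2× up-right (reaching c1) — 6 moves in all.
Check: order respected (1 at step 1, 2 at step 3); 6 moves as required.

d3 c2 b3 a4 a3 b2 c1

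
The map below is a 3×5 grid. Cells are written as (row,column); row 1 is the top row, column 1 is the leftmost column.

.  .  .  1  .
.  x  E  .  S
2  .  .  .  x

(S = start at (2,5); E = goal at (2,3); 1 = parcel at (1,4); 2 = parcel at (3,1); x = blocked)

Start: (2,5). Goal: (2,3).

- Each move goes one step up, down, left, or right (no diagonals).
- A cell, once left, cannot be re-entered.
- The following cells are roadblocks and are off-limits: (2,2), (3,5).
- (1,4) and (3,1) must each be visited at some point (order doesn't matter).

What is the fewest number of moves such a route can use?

10

Any route passes through (1,4) and (3,1) in some order between (2,5) and (2,3). Summing Manhattan distances along each leg and taking the cheapest ordering ((2,5) → (1,4) → (3,1) → (2,3)) gives a lower bound of 2 + 5 + 3 = 10 moves.
A route of 10 moves achieves this: (2,5) → (1,5) → (1,4) → (1,3) → (1,2) → (1,1) → (2,1) → (3,1) → (3,2) → (3,3) → (2,3).
Since 10 matches the lower bound, it is optimal.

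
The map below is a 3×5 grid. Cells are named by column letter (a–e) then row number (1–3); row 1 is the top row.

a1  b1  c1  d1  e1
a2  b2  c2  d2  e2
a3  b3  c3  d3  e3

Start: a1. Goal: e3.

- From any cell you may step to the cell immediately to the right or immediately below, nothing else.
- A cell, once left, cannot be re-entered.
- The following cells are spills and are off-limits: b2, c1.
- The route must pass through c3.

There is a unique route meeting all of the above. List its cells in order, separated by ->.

a1 -> a2 -> a3 -> b3 -> c3 -> d3 -> e3

Moves only go right or down, so the column and row indices never decrease.
Route from a1: down 2 to a3, right 4 to e3 — 6 moves in all.
Check: all required cells visited.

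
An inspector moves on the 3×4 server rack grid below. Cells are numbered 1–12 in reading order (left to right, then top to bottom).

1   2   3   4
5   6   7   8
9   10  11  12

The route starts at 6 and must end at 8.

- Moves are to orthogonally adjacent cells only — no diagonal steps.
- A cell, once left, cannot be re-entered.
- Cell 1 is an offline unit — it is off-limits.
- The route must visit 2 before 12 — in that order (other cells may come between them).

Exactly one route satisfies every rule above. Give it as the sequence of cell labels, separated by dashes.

The waypoints must appear in the order 2, 12, with no cell reused.
Route from 6: up 1 to 2, right 1 to 3, down 2 to 11, right 1 to 12, up 1 to 8 — 6 moves in all.
Check: order respected (2 at step 1, 12 at step 5).

6 - 2 - 3 - 7 - 11 - 12 - 8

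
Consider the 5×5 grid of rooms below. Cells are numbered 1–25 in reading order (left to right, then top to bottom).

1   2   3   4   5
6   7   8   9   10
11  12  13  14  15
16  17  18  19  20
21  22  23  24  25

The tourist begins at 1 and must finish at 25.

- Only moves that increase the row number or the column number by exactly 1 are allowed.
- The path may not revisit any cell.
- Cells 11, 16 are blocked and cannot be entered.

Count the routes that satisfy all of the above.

A right/down-only route from 1 to 25 makes exactly 4 down-moves and 4 right-moves in some order.
With no other constraints that would be C(8,4) = 70 routes.
Subtract routes through each blocked cell (inclusion–exclusion for overlaps): − through 11: 15 − through 16: 5 + through 11&16: 5 → 55.
That gives 55 routes.

55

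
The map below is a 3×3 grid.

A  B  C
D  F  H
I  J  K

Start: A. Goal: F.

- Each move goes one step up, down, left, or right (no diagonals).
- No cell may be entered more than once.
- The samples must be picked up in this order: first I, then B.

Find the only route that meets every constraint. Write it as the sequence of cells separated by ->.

The waypoints must appear in the order I, B, with no cell reused.
Route from A: down 2 to I, right 2 to K, up 2 to C, left 1 to B, down 1 to F — 8 moves in all.
Check: order respected (I at step 2, B at step 7).

A -> D -> I -> J -> K -> H -> C -> B -> F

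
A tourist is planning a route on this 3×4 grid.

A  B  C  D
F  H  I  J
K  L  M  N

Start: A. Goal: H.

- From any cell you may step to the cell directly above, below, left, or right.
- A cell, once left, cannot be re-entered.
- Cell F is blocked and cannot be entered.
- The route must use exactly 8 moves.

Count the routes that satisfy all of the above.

Need simple routes of exactly 8 moves from A to H (Manhattan distance 2, so 3 moves are spent on a detour and 3 undoing it).
Enumerating: A B C I J N M L H | A B C D J N M I H | A B C D J N M L H | A B C D J I M L H.
That gives 4 routes.

4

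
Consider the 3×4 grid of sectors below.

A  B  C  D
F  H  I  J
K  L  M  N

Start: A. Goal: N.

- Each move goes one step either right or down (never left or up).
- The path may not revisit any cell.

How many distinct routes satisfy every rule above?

10

A right/down-only route from A to N makes exactly 2 down-moves and 3 right-moves in some order.
With no other constraints that would be C(5,2) = 10 routes.
That gives 10 routes.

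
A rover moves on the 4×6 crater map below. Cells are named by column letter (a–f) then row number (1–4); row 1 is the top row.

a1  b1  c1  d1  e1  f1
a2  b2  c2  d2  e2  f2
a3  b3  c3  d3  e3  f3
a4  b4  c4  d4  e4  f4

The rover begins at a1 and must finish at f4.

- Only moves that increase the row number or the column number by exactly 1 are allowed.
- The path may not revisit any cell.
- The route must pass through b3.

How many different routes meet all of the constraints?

A right/down-only route from a1 to f4 makes exactly 3 down-moves and 5 right-moves in some order.
With no other constraints that would be C(8,3) = 56 routes.
Split at b3 and multiply the segment counts: a1→b3: 3; b3→f4: 5; product = 15.
That gives 15 routes.

15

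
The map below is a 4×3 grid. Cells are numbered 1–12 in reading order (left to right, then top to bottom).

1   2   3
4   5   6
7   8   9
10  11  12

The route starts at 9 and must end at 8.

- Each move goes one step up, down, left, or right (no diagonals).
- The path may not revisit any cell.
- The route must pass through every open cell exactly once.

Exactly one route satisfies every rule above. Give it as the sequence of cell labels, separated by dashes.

Need to visit all 12 open cells exactly once, starting at 9 and ending at 8.
Cell 12 has only two open neighbours (9 and 11), so the path must pass straight through it: one of those is the cell it's entered from and the other is where it exits.
Route from 9: down 1 to 12, left 2 to 10, up 3 to 1, right 2 to 3, down 1 to 6, left 1 to 5, down 1 to 8 — 11 moves in all.
Check: all 12 open cells covered.

9 - 12 - 11 - 10 - 7 - 4 - 1 - 2 - 3 - 6 - 5 - 8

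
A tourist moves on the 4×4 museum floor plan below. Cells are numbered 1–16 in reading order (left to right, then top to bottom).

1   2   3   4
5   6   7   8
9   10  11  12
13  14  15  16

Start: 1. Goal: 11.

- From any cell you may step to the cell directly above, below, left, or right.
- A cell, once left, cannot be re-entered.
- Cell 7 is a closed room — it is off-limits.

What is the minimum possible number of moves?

4

The Manhattan distance from 1 to 11 is |1−3| + |1−3| = 4, so at least 4 moves are needed.
A route of 4 moves achieves this: 1 → 5 → 9 → 10 → 11.
Since 4 matches the lower bound, it is optimal.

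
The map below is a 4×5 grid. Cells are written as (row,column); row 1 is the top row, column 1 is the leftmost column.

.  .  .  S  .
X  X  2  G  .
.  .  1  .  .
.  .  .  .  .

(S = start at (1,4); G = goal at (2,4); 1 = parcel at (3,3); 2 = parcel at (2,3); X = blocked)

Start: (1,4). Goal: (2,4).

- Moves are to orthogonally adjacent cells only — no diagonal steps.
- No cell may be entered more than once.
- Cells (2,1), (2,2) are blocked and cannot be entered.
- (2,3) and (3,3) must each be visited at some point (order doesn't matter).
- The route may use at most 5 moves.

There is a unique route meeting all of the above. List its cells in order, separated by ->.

(1,4) -> (1,3) -> (2,3) -> (3,3) -> (3,4) -> (2,4)

The budget equals the shortest possible length, so every move has to be on a shortest route through the required cells.
Route from (1,4): left 1 to (1,3), down 2 to (3,3), right 1 to (3,4), up 1 to (2,4) — 5 moves in all.
Check: all required cells visited; 5 ≤ 5 moves.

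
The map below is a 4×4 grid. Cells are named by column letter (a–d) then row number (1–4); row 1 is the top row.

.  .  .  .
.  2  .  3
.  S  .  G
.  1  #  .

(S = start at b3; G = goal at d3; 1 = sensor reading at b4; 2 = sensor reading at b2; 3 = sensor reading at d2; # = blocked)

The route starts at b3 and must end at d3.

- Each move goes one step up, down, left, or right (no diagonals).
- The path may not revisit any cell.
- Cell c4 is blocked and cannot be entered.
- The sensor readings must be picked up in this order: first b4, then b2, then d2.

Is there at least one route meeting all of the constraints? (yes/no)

One route that works: b3 → b4 → a4 → a3 → a2 → b2 → c2 → d2 → d3.

yes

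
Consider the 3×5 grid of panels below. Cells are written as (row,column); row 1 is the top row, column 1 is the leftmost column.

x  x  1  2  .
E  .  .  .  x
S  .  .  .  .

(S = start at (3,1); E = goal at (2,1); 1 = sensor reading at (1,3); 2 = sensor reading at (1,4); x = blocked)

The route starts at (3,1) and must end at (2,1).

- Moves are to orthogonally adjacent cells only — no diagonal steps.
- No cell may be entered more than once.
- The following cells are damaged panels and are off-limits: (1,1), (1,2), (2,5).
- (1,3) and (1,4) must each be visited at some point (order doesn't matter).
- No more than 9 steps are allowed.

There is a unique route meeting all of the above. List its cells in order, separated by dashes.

(3,1) - (3,2) - (3,3) - (3,4) - (2,4) - (1,4) - (1,3) - (2,3) - (2,2) - (2,1)

The budget equals the shortest possible length, so every move has to be on a shortest route through the required cells.
Route from (3,1): 3× right (reaching (3,4)), 2× up (reaching (1,4)), left to (1,3), down to (2,3), 2× left (reaching (2,1)) — 9 moves in all.
Check: all required cells visited; 9 ≤ 9 moves.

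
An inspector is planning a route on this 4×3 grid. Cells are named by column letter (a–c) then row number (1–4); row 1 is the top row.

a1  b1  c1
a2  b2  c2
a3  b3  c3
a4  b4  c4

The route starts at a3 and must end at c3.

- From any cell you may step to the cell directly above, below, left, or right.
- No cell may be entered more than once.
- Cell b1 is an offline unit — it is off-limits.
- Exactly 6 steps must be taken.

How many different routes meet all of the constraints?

Need simple routes of exactly 6 moves from a3 to c3 (Manhattan distance 2, so 2 moves are spent on a detour and 2 undoing it).
Enumerating: a3 a2 b2 b3 b4 c4 c3 | a3 a4 b4 b3 b2 c2 c3.
That gives 2 routes.

2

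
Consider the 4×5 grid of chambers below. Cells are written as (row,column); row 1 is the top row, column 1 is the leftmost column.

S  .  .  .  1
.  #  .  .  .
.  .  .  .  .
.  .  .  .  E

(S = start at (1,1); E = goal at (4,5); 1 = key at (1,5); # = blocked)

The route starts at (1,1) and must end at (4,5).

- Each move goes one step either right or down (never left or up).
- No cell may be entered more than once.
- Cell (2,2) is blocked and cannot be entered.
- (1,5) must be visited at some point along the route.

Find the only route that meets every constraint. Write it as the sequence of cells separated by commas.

Moves only go right or down, so the column and row indices never decrease.
Route from (1,1): 4× right (reaching (1,5)), 3× down (reaching (4,5)) — 7 moves in all.
Check: all required cells visited.

(1,1), (1,2), (1,3), (1,4), (1,5), (2,5), (3,5), (4,5)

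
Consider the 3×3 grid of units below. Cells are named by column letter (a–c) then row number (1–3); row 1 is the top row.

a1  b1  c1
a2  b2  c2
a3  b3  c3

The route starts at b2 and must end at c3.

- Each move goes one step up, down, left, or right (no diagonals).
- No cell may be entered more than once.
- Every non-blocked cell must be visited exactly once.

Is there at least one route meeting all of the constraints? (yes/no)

yes

One route that works: b2 → b3 → a3 → a2 → a1 → b1 → c1 → c2 → c3.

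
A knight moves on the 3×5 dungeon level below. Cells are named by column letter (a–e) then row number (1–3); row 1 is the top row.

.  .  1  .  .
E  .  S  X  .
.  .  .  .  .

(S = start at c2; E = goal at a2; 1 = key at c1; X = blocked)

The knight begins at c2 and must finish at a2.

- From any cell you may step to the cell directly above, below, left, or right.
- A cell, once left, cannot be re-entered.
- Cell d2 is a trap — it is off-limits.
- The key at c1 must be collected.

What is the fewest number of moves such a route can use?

Any route passes through c1 somewhere between c2 and a2. Summing Manhattan distances along the two legs (c2 → c1 → a2) gives a lower bound of 1 + 3 = 4 moves.
A route of 4 moves achieves this: c2 → c1 → b1 → b2 → a2.
Since 4 matches the lower bound, it is optimal.

4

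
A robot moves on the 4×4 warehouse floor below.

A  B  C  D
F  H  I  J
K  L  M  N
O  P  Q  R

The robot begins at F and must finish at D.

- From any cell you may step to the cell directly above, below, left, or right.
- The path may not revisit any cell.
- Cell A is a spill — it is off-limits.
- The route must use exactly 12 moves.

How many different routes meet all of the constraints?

Need simple routes of exactly 12 moves from F to D (Manhattan distance 4, so 4 moves are spent on a detour and 4 undoing it).
Branch systematically from the start, pruning whenever the remaining move budget drops below the Manhattan distance to D or differs from it in parity. Grouping the completions by first move — via K: 16; via H: 6 — and summing: 16 + 6 = 22.
That gives 22 routes.

22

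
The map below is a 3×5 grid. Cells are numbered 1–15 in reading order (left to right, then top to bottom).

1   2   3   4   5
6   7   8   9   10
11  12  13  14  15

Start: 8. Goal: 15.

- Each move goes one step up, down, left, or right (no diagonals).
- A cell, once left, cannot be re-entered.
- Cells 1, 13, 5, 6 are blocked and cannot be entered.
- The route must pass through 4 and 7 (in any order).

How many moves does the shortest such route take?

Any route passes through 4 and 7 in some order between 8 and 15. Summing Manhattan distances along each leg and taking the cheapest ordering (8 → 7 → 4 → 15) gives a lower bound of 1 + 3 + 3 = 7 moves.
A route of 7 moves achieves this: 8 → 7 → 2 → 3 → 4 → 9 → 14 → 15.
Since 7 matches the lower bound, it is optimal.

7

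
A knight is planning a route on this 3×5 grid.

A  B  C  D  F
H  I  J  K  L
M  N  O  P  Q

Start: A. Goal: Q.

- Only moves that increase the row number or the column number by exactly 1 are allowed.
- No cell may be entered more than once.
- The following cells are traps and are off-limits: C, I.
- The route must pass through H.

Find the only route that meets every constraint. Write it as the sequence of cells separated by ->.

Moves only go right or down, so the column and row indices never decrease.
Route from A: down 2 to M, right 4 to Q — 6 moves in all.
Check: all required cells visited.

A -> H -> M -> N -> O -> P -> Q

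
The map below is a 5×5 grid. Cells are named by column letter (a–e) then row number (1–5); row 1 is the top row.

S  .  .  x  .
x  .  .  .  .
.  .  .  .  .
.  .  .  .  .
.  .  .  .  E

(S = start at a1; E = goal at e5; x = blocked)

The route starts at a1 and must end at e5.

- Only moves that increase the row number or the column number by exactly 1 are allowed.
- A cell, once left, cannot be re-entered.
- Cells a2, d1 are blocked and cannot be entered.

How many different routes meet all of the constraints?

A right/down-only route from a1 to e5 makes exactly 4 down-moves and 4 right-moves in some order.
With no other constraints that would be C(8,4) = 70 routes.
Subtract routes through each blocked cell (inclusion–exclusion for overlaps): − through d1: 5 − through a2: 35 → 30.
That gives 30 routes.

30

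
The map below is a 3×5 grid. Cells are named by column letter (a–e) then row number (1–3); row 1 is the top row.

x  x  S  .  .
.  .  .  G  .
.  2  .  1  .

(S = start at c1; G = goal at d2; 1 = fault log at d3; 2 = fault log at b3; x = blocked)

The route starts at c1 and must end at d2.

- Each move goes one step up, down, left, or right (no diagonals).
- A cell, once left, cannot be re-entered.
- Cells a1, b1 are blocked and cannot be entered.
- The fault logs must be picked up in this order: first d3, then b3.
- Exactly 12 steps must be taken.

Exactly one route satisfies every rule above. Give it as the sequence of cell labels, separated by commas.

The waypoints must appear in the order d3, b3, with no cell reused.
Route from c1: right 2 to e1, down 2 to e3, left 4 to a3, up 1 to a2, right 3 to d2 — 12 moves in all.
Check: order respected (1 at step 5, 2 at step 7); 12 moves as required.

c1, d1, e1, e2, e3, d3, c3, b3, a3, a2, b2, c2, d2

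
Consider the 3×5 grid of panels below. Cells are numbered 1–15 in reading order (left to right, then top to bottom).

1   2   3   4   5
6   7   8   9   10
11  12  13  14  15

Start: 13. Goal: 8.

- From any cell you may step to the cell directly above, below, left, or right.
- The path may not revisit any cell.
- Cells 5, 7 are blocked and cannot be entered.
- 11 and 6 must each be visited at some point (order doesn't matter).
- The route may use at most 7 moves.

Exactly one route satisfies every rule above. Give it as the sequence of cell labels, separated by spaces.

The budget equals the shortest possible length, so every move has to be on a shortest route through the required cells.
Route from 13: 2× left (reaching 11), 2× up (reaching 1), 2× right (reaching 3), down to 8 — 7 moves in all.
Check: all required cells visited; 7 ≤ 7 moves.

13 12 11 6 1 2 3 8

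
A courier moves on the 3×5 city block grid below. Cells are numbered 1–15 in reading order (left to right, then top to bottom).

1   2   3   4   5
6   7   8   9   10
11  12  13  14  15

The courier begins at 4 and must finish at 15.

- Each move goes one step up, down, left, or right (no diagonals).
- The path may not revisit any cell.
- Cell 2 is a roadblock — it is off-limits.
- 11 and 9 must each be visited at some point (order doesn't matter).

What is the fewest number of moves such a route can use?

Any route passes through 11 and 9 in some order between 4 and 15. Summing Manhattan distances along each leg and taking the cheapest ordering (4 → 9 → 11 → 15) gives a lower bound of 1 + 4 + 4 = 9 moves.
A route of 9 moves achieves this: 4 → 9 → 8 → 7 → 6 → 11 → 12 → 13 → 14 → 15.
Since 9 matches the lower bound, it is optimal.

9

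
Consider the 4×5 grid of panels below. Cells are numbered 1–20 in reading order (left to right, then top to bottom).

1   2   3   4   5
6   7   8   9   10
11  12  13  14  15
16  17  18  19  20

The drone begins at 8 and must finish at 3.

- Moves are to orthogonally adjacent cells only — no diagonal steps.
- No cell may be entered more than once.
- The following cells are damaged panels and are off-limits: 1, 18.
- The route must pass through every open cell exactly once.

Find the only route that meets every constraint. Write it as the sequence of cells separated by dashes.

8 - 9 - 4 - 5 - 10 - 15 - 20 - 19 - 14 - 13 - 12 - 17 - 16 - 11 - 6 - 7 - 2 - 3

Need to visit all 18 open cells exactly once, starting at 8 and ending at 3.
Cell 19 has only two open neighbours (14 and 20), so the path must pass straight through it: one of those is the cell it's entered from and the other is where it exits.
Route from 8: right to 9, up to 4, right to 5, 3× down (reaching 20), left to 19, up to 14, 2× left (reaching 12), down to 17, left to 16, 2× up (reaching 6), right to 7, up to 2, right to 3 — 17 moves in all.
Check: all 18 open cells covered.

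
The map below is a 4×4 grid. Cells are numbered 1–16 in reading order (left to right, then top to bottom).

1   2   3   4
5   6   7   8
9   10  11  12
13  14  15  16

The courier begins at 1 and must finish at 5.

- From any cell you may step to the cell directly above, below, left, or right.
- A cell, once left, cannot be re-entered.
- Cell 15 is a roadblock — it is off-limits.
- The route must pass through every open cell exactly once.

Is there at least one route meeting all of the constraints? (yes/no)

no

Cell 16 has only one open neighbour but is neither the start nor the goal, so a Hamiltonian route would have to both enter and leave it through the same neighbour — impossible without revisiting.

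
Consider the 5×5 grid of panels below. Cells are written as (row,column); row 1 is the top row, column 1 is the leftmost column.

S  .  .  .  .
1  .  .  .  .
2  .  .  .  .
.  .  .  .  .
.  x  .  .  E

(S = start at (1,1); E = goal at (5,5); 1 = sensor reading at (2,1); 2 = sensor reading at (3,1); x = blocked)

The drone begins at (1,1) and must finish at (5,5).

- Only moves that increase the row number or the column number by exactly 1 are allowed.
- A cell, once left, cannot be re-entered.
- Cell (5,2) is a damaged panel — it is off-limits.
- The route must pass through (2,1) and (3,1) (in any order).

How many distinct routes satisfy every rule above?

A right/down-only route from (1,1) to (5,5) makes exactly 4 down-moves and 4 right-moves in some order.
With no other constraints that would be C(8,4) = 70 routes.
A monotone route can only reach the required cells in the order (2,1), (3,1), so split there and multiply the segment counts (each segment already excludes blocked cells): (1,1)→(2,1): 1; (2,1)→(3,1): 1; (3,1)→(5,5): 12; product = 12.
That gives 12 routes.

12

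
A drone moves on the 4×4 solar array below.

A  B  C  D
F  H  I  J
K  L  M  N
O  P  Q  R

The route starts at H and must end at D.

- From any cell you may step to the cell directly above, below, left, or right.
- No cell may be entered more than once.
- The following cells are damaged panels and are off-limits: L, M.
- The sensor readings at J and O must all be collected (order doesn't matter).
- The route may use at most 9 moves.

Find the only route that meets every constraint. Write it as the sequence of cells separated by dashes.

The budget equals the shortest possible length, so every move has to be on a shortest route through the required cells.
Route from H: left to F, 2× down (reaching O), 3× right (reaching R), 3× up (reaching D) — 9 moves in all.
Check: all required cells visited; 9 ≤ 9 moves.

H - F - K - O - P - Q - R - N - J - D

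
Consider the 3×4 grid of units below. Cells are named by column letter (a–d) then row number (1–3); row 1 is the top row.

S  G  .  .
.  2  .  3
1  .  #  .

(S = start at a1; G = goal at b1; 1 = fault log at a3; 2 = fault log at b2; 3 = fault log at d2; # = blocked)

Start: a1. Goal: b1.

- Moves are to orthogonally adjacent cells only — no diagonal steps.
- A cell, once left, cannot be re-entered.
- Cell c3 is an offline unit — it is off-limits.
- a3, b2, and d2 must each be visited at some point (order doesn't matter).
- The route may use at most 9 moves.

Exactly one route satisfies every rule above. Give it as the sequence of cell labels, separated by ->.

Any route must reach a3, b2, and d2 and still end at b1 within 9 moves, so the order of the required stops is forced.
Route from a1: down 2 to a3, right 1 to b3, up 1 to b2, right 2 to d2, up 1 to d1, left 2 to b1 — 9 moves in all.
Check: all required cells visited; 9 ≤ 9 moves.

a1 -> a2 -> a3 -> b3 -> b2 -> c2 -> d2 -> d1 -> c1 -> b1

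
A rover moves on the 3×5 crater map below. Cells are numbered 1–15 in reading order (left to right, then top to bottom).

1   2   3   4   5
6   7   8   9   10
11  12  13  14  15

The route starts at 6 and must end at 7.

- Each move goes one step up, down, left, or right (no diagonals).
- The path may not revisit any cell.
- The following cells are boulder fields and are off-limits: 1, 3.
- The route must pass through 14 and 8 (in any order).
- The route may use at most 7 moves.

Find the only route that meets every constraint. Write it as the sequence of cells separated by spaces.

The 7-move cap with required stops at 14, 8 leaves no slack for detours.
Route from 6: down to 11, 3× right (reaching 14), up to 9, 2× left (reaching 7) — 7 moves in all.
Check: all required cells visited; 7 ≤ 7 moves.

6 11 12 13 14 9 8 7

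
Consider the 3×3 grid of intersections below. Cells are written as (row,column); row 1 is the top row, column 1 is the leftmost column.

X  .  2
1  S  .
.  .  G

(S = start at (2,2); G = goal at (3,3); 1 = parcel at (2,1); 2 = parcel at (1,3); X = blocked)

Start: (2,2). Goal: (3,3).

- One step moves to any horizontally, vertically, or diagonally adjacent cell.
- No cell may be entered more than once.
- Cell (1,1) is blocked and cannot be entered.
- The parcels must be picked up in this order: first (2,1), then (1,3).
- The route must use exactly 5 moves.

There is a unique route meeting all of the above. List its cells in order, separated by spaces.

(2,2) (2,1) (1,2) (1,3) (2,3) (3,3)

The waypoints must appear in the order (2,1), (1,3), with no cell reused.
Route from (2,2): left to (2,1), up-right to (1,2), right to (1,3), 2× down (reaching (3,3)) — 5 moves in all.
Check: order respected (1 at step 1, 2 at step 3); 5 moves as required.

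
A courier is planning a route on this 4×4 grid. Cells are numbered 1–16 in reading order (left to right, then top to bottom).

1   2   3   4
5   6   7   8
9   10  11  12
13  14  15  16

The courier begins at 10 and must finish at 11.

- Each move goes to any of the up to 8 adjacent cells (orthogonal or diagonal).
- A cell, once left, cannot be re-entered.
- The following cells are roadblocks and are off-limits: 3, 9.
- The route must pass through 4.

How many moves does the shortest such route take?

Any route passes through 4 somewhere between 10 and 11. Summing Chebyshev distances along the two legs (10 → 4 → 11) gives a lower bound of 2 + 2 = 4 moves.
A route of 4 moves achieves this: 10 → 7 → 4 → 8 → 11.
Since 4 matches the lower bound, it is optimal.

4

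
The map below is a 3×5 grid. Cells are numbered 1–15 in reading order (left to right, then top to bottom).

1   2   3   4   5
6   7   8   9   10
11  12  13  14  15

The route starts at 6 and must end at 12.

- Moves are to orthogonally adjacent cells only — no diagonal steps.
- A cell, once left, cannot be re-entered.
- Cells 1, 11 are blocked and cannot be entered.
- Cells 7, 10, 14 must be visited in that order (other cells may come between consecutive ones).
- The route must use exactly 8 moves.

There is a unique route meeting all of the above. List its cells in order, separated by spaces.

The waypoints must appear in the order 7, 10, 14, with no cell reused.
Route from 6: 4× right (reaching 10), down to 15, 3× left (reaching 12) — 8 moves in all.
Check: order respected (7 at step 1, 10 at step 4, 14 at step 6); 8 moves as required.

6 7 8 9 10 15 14 13 12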